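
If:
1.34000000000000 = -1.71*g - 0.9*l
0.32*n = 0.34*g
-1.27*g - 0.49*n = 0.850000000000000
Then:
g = -0.47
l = -0.59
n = -0.50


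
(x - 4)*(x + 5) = x^2 + x - 20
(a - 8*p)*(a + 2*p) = a^2 - 6*a*p - 16*p^2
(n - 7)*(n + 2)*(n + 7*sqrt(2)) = n^3 - 5*n^2 + 7*sqrt(2)*n^2 - 35*sqrt(2)*n - 14*n - 98*sqrt(2)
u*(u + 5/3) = u^2 + 5*u/3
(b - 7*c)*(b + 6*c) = b^2 - b*c - 42*c^2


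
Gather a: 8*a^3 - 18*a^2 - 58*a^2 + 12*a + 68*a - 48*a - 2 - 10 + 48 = 8*a^3 - 76*a^2 + 32*a + 36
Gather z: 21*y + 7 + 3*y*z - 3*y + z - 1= 18*y + z*(3*y + 1) + 6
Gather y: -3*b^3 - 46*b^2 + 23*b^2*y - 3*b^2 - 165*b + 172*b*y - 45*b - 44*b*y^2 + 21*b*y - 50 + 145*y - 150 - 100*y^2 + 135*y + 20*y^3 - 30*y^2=-3*b^3 - 49*b^2 - 210*b + 20*y^3 + y^2*(-44*b - 130) + y*(23*b^2 + 193*b + 280) - 200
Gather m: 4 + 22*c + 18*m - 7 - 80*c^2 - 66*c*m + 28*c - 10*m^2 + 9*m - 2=-80*c^2 + 50*c - 10*m^2 + m*(27 - 66*c) - 5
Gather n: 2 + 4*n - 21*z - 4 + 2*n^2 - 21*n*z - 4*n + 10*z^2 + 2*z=2*n^2 - 21*n*z + 10*z^2 - 19*z - 2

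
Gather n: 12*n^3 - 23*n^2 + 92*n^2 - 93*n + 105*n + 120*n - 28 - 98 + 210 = 12*n^3 + 69*n^2 + 132*n + 84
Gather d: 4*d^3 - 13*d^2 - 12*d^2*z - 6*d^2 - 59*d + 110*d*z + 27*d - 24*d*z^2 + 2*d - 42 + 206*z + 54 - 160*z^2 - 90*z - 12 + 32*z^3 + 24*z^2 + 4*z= 4*d^3 + d^2*(-12*z - 19) + d*(-24*z^2 + 110*z - 30) + 32*z^3 - 136*z^2 + 120*z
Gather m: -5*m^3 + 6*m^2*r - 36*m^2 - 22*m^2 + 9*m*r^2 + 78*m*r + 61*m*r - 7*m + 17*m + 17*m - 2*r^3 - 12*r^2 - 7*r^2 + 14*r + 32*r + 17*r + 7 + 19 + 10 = -5*m^3 + m^2*(6*r - 58) + m*(9*r^2 + 139*r + 27) - 2*r^3 - 19*r^2 + 63*r + 36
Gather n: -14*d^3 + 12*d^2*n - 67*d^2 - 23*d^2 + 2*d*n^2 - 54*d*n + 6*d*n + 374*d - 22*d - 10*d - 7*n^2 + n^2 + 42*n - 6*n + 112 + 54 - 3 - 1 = -14*d^3 - 90*d^2 + 342*d + n^2*(2*d - 6) + n*(12*d^2 - 48*d + 36) + 162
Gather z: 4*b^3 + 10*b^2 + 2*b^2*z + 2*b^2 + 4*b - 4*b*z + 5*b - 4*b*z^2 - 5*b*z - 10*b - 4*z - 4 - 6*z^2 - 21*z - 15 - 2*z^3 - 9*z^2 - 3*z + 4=4*b^3 + 12*b^2 - b - 2*z^3 + z^2*(-4*b - 15) + z*(2*b^2 - 9*b - 28) - 15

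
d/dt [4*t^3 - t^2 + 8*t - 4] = 12*t^2 - 2*t + 8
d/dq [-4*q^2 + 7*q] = 7 - 8*q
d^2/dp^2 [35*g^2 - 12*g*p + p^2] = 2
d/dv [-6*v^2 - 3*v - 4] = -12*v - 3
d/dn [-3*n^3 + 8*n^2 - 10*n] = -9*n^2 + 16*n - 10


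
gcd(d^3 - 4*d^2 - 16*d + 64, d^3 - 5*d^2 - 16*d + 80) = d^2 - 16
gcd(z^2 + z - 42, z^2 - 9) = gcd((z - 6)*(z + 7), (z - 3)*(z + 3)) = 1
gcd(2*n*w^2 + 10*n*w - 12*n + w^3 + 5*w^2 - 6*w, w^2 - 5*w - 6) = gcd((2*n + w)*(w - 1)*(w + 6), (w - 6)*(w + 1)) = 1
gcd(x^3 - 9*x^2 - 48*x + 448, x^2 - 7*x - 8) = x - 8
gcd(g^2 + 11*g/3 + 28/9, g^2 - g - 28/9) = g + 4/3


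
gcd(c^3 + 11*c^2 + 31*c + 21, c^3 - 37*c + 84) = c + 7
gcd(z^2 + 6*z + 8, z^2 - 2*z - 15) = 1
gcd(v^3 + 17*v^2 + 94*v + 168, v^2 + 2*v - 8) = v + 4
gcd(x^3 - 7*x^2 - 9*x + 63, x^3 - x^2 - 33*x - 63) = x^2 - 4*x - 21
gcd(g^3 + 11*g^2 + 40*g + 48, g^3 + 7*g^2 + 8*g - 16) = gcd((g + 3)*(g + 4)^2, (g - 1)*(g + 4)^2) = g^2 + 8*g + 16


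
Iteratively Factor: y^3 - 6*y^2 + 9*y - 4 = (y - 1)*(y^2 - 5*y + 4) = (y - 1)^2*(y - 4)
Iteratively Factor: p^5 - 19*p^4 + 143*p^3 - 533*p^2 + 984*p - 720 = (p - 3)*(p^4 - 16*p^3 + 95*p^2 - 248*p + 240) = (p - 4)*(p - 3)*(p^3 - 12*p^2 + 47*p - 60) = (p - 4)*(p - 3)^2*(p^2 - 9*p + 20) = (p - 5)*(p - 4)*(p - 3)^2*(p - 4)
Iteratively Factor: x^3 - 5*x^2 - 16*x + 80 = (x - 5)*(x^2 - 16) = (x - 5)*(x + 4)*(x - 4)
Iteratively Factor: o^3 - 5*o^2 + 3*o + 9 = (o - 3)*(o^2 - 2*o - 3) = (o - 3)*(o + 1)*(o - 3)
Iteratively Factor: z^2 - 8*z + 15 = (z - 5)*(z - 3)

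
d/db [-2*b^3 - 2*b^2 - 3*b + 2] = -6*b^2 - 4*b - 3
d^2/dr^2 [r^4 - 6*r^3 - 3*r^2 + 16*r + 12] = 12*r^2 - 36*r - 6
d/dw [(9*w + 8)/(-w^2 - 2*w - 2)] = (9*w^2 + 16*w - 2)/(w^4 + 4*w^3 + 8*w^2 + 8*w + 4)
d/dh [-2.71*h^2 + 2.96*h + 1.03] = 2.96 - 5.42*h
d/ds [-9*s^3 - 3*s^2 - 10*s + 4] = -27*s^2 - 6*s - 10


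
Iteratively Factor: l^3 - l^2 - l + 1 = (l - 1)*(l^2 - 1) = (l - 1)*(l + 1)*(l - 1)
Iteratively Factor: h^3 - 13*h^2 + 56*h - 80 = (h - 4)*(h^2 - 9*h + 20) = (h - 4)^2*(h - 5)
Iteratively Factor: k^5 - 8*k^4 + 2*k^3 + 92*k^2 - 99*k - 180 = (k + 1)*(k^4 - 9*k^3 + 11*k^2 + 81*k - 180) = (k - 3)*(k + 1)*(k^3 - 6*k^2 - 7*k + 60) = (k - 3)*(k + 1)*(k + 3)*(k^2 - 9*k + 20) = (k - 5)*(k - 3)*(k + 1)*(k + 3)*(k - 4)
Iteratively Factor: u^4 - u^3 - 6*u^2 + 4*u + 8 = (u - 2)*(u^3 + u^2 - 4*u - 4) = (u - 2)*(u + 2)*(u^2 - u - 2) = (u - 2)^2*(u + 2)*(u + 1)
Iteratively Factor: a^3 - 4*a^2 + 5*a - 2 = (a - 1)*(a^2 - 3*a + 2) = (a - 1)^2*(a - 2)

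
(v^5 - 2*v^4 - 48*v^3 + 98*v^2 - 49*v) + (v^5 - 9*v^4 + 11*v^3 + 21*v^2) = 2*v^5 - 11*v^4 - 37*v^3 + 119*v^2 - 49*v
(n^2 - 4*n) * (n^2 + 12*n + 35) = n^4 + 8*n^3 - 13*n^2 - 140*n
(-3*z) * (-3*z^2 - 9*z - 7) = 9*z^3 + 27*z^2 + 21*z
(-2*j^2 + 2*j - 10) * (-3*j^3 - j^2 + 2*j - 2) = 6*j^5 - 4*j^4 + 24*j^3 + 18*j^2 - 24*j + 20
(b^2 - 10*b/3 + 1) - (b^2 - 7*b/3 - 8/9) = 17/9 - b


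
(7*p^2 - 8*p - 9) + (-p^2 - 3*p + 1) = 6*p^2 - 11*p - 8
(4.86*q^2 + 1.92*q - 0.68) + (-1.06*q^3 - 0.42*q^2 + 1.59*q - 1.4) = -1.06*q^3 + 4.44*q^2 + 3.51*q - 2.08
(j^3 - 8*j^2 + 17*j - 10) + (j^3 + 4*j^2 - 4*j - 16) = 2*j^3 - 4*j^2 + 13*j - 26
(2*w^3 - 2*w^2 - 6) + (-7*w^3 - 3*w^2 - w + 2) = -5*w^3 - 5*w^2 - w - 4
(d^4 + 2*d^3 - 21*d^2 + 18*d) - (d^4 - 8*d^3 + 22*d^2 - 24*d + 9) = 10*d^3 - 43*d^2 + 42*d - 9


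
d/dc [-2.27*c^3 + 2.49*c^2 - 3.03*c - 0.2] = -6.81*c^2 + 4.98*c - 3.03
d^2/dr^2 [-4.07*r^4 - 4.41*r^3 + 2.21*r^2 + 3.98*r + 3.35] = -48.84*r^2 - 26.46*r + 4.42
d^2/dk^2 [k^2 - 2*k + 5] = 2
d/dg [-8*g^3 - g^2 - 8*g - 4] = -24*g^2 - 2*g - 8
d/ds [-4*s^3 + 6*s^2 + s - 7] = -12*s^2 + 12*s + 1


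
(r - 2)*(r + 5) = r^2 + 3*r - 10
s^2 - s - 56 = (s - 8)*(s + 7)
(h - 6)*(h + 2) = h^2 - 4*h - 12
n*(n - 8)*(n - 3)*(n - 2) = n^4 - 13*n^3 + 46*n^2 - 48*n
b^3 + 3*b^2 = b^2*(b + 3)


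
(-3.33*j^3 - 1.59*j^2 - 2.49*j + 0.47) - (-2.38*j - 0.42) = -3.33*j^3 - 1.59*j^2 - 0.11*j + 0.89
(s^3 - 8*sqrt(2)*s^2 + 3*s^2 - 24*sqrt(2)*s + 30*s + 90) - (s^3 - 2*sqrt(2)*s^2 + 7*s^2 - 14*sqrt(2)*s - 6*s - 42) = -6*sqrt(2)*s^2 - 4*s^2 - 10*sqrt(2)*s + 36*s + 132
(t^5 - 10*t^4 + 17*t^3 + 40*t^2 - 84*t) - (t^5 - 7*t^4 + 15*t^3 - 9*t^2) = -3*t^4 + 2*t^3 + 49*t^2 - 84*t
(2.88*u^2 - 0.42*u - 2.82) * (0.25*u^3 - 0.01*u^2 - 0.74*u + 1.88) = 0.72*u^5 - 0.1338*u^4 - 2.832*u^3 + 5.7534*u^2 + 1.2972*u - 5.3016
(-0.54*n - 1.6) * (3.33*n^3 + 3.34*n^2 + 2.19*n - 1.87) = -1.7982*n^4 - 7.1316*n^3 - 6.5266*n^2 - 2.4942*n + 2.992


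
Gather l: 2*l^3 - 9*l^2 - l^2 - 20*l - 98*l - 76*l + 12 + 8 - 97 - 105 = 2*l^3 - 10*l^2 - 194*l - 182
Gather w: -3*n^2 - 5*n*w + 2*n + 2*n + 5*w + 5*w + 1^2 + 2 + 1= -3*n^2 + 4*n + w*(10 - 5*n) + 4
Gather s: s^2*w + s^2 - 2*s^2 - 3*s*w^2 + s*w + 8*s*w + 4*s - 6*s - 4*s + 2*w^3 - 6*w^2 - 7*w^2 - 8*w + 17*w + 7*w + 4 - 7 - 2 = s^2*(w - 1) + s*(-3*w^2 + 9*w - 6) + 2*w^3 - 13*w^2 + 16*w - 5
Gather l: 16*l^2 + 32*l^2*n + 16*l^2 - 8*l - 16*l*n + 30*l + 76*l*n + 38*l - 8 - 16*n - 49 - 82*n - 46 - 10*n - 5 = l^2*(32*n + 32) + l*(60*n + 60) - 108*n - 108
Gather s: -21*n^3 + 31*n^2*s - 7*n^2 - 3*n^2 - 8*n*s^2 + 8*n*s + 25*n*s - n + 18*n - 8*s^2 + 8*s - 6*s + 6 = -21*n^3 - 10*n^2 + 17*n + s^2*(-8*n - 8) + s*(31*n^2 + 33*n + 2) + 6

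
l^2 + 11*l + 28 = (l + 4)*(l + 7)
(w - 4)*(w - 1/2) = w^2 - 9*w/2 + 2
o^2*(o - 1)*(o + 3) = o^4 + 2*o^3 - 3*o^2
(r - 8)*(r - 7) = r^2 - 15*r + 56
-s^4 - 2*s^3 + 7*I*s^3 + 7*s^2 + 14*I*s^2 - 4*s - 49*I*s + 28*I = (s + 4)*(s - 7*I)*(I*s - I)^2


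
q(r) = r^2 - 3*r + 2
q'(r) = 2*r - 3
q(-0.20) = 2.64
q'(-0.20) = -3.40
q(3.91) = 5.56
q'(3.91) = 4.82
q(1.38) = -0.24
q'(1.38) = -0.24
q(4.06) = 6.30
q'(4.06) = 5.12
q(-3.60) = 25.76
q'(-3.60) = -10.20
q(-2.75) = 17.81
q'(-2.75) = -8.50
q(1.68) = -0.22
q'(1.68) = 0.36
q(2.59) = 0.94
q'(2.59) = 2.18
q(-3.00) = 20.00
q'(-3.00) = -9.00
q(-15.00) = 272.00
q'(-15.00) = -33.00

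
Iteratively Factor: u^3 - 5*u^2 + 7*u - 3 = (u - 1)*(u^2 - 4*u + 3) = (u - 3)*(u - 1)*(u - 1)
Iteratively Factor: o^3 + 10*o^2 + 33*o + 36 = (o + 4)*(o^2 + 6*o + 9) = (o + 3)*(o + 4)*(o + 3)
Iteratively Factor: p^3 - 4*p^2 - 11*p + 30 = (p - 5)*(p^2 + p - 6) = (p - 5)*(p + 3)*(p - 2)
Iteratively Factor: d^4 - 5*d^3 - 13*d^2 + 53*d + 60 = (d + 3)*(d^3 - 8*d^2 + 11*d + 20) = (d + 1)*(d + 3)*(d^2 - 9*d + 20) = (d - 4)*(d + 1)*(d + 3)*(d - 5)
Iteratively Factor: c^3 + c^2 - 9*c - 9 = (c - 3)*(c^2 + 4*c + 3) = (c - 3)*(c + 3)*(c + 1)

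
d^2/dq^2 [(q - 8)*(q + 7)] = 2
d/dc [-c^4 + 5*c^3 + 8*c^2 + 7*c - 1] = -4*c^3 + 15*c^2 + 16*c + 7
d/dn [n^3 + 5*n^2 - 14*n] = 3*n^2 + 10*n - 14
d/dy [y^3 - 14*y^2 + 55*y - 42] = 3*y^2 - 28*y + 55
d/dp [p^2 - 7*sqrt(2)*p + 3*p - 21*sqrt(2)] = 2*p - 7*sqrt(2) + 3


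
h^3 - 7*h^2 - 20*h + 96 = (h - 8)*(h - 3)*(h + 4)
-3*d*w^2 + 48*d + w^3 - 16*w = (-3*d + w)*(w - 4)*(w + 4)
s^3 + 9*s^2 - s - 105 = (s - 3)*(s + 5)*(s + 7)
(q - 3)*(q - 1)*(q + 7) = q^3 + 3*q^2 - 25*q + 21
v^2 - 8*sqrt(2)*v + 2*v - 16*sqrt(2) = (v + 2)*(v - 8*sqrt(2))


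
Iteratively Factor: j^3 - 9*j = (j + 3)*(j^2 - 3*j) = j*(j + 3)*(j - 3)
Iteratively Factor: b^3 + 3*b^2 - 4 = (b - 1)*(b^2 + 4*b + 4) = (b - 1)*(b + 2)*(b + 2)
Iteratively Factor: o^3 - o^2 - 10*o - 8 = (o + 1)*(o^2 - 2*o - 8) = (o + 1)*(o + 2)*(o - 4)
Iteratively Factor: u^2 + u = (u)*(u + 1)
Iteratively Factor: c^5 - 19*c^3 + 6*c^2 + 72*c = (c + 4)*(c^4 - 4*c^3 - 3*c^2 + 18*c) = (c - 3)*(c + 4)*(c^3 - c^2 - 6*c) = (c - 3)^2*(c + 4)*(c^2 + 2*c) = c*(c - 3)^2*(c + 4)*(c + 2)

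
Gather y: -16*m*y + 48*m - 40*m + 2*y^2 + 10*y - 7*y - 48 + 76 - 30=8*m + 2*y^2 + y*(3 - 16*m) - 2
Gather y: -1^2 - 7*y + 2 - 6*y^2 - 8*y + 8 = -6*y^2 - 15*y + 9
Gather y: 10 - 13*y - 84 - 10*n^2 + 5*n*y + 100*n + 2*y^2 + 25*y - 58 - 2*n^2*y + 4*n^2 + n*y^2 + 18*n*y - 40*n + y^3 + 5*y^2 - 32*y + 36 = -6*n^2 + 60*n + y^3 + y^2*(n + 7) + y*(-2*n^2 + 23*n - 20) - 96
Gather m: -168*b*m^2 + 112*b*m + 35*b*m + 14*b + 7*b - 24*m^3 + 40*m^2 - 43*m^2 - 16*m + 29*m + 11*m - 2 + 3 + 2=21*b - 24*m^3 + m^2*(-168*b - 3) + m*(147*b + 24) + 3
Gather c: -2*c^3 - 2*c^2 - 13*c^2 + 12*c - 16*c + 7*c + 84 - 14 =-2*c^3 - 15*c^2 + 3*c + 70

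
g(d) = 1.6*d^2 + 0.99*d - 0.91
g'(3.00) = 10.59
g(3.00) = 16.46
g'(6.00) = 20.19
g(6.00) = 62.63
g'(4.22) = 14.49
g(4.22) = 31.76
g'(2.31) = 8.38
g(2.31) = 9.91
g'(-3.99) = -11.78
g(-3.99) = 20.61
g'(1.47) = 5.69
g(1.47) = 4.00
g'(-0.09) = 0.70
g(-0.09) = -0.99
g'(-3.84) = -11.30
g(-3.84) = 18.88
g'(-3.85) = -11.33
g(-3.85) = 18.99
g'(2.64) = 9.44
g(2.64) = 12.85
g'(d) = 3.2*d + 0.99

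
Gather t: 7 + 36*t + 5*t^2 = 5*t^2 + 36*t + 7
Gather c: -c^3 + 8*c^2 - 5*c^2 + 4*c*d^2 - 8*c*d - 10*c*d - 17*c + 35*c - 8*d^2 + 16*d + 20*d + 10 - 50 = -c^3 + 3*c^2 + c*(4*d^2 - 18*d + 18) - 8*d^2 + 36*d - 40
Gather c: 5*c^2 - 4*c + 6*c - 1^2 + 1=5*c^2 + 2*c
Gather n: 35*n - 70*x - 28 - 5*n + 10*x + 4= 30*n - 60*x - 24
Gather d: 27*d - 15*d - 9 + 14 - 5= 12*d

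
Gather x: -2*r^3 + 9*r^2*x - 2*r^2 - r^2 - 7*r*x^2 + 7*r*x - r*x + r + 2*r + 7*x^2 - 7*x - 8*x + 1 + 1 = -2*r^3 - 3*r^2 + 3*r + x^2*(7 - 7*r) + x*(9*r^2 + 6*r - 15) + 2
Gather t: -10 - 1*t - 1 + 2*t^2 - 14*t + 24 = 2*t^2 - 15*t + 13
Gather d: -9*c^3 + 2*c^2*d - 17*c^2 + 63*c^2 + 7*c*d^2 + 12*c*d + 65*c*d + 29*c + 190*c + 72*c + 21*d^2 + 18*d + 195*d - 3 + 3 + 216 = -9*c^3 + 46*c^2 + 291*c + d^2*(7*c + 21) + d*(2*c^2 + 77*c + 213) + 216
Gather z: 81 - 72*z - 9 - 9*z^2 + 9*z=-9*z^2 - 63*z + 72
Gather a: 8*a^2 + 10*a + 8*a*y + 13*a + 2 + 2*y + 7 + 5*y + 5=8*a^2 + a*(8*y + 23) + 7*y + 14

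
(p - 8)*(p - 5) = p^2 - 13*p + 40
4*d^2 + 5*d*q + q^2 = (d + q)*(4*d + q)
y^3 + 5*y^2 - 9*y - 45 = (y - 3)*(y + 3)*(y + 5)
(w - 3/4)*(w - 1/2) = w^2 - 5*w/4 + 3/8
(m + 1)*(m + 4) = m^2 + 5*m + 4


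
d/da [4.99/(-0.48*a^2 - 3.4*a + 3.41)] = (4.7904*a + 16.966)/(0.48*a^2 + 3.4*a - 3.41)^2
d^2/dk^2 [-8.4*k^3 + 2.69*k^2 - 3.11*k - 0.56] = 5.38 - 50.4*k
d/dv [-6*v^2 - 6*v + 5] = -12*v - 6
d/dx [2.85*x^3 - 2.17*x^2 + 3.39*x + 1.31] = 8.55*x^2 - 4.34*x + 3.39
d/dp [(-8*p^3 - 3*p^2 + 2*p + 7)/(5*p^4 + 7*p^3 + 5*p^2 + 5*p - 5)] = (40*p^6 + 30*p^5 - 49*p^4 - 248*p^3 - 52*p^2 - 40*p - 45)/(25*p^8 + 70*p^7 + 99*p^6 + 120*p^5 + 45*p^4 - 20*p^3 - 25*p^2 - 50*p + 25)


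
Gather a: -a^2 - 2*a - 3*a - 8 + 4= -a^2 - 5*a - 4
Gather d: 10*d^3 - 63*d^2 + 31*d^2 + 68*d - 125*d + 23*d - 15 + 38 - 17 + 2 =10*d^3 - 32*d^2 - 34*d + 8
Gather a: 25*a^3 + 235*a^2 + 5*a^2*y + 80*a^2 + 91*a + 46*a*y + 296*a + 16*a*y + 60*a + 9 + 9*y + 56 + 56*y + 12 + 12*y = 25*a^3 + a^2*(5*y + 315) + a*(62*y + 447) + 77*y + 77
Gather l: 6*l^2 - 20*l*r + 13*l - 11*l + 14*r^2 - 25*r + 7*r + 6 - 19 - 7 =6*l^2 + l*(2 - 20*r) + 14*r^2 - 18*r - 20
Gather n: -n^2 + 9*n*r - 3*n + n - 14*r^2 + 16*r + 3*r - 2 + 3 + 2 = -n^2 + n*(9*r - 2) - 14*r^2 + 19*r + 3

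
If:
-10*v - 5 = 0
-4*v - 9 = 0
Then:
No Solution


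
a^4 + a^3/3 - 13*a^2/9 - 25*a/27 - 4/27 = (a - 4/3)*(a + 1/3)^2*(a + 1)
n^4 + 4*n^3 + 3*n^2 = n^2*(n + 1)*(n + 3)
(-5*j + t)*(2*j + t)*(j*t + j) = -10*j^3*t - 10*j^3 - 3*j^2*t^2 - 3*j^2*t + j*t^3 + j*t^2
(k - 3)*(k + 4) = k^2 + k - 12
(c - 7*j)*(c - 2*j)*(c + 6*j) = c^3 - 3*c^2*j - 40*c*j^2 + 84*j^3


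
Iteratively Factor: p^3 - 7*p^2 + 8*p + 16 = (p - 4)*(p^2 - 3*p - 4) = (p - 4)^2*(p + 1)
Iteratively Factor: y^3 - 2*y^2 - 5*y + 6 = (y - 1)*(y^2 - y - 6) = (y - 3)*(y - 1)*(y + 2)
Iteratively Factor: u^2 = (u)*(u)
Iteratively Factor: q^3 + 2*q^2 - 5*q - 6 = (q - 2)*(q^2 + 4*q + 3) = (q - 2)*(q + 1)*(q + 3)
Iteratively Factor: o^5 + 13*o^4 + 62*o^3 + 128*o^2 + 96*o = (o + 4)*(o^4 + 9*o^3 + 26*o^2 + 24*o) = (o + 4)^2*(o^3 + 5*o^2 + 6*o) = o*(o + 4)^2*(o^2 + 5*o + 6) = o*(o + 3)*(o + 4)^2*(o + 2)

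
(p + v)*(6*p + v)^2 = 36*p^3 + 48*p^2*v + 13*p*v^2 + v^3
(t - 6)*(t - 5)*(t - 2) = t^3 - 13*t^2 + 52*t - 60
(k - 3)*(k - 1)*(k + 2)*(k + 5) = k^4 + 3*k^3 - 15*k^2 - 19*k + 30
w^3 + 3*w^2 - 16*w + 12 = (w - 2)*(w - 1)*(w + 6)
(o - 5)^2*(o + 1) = o^3 - 9*o^2 + 15*o + 25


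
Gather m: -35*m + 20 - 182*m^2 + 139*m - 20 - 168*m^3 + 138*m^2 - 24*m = -168*m^3 - 44*m^2 + 80*m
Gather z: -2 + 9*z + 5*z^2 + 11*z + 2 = 5*z^2 + 20*z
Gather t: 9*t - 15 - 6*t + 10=3*t - 5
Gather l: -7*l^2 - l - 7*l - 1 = -7*l^2 - 8*l - 1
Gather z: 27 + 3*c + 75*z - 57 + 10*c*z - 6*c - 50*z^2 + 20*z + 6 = -3*c - 50*z^2 + z*(10*c + 95) - 24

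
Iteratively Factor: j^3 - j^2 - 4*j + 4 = (j - 2)*(j^2 + j - 2) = (j - 2)*(j + 2)*(j - 1)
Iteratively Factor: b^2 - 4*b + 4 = (b - 2)*(b - 2)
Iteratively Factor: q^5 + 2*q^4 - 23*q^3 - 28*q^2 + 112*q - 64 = (q + 4)*(q^4 - 2*q^3 - 15*q^2 + 32*q - 16) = (q + 4)^2*(q^3 - 6*q^2 + 9*q - 4) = (q - 1)*(q + 4)^2*(q^2 - 5*q + 4) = (q - 4)*(q - 1)*(q + 4)^2*(q - 1)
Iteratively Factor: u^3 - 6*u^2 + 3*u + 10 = (u + 1)*(u^2 - 7*u + 10) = (u - 2)*(u + 1)*(u - 5)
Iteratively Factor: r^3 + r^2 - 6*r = (r - 2)*(r^2 + 3*r) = r*(r - 2)*(r + 3)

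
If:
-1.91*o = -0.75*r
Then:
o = 0.392670157068063*r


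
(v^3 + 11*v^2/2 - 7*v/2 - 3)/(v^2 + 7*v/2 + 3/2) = (v^2 + 5*v - 6)/(v + 3)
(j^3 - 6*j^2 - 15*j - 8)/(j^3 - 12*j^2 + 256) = (j^2 + 2*j + 1)/(j^2 - 4*j - 32)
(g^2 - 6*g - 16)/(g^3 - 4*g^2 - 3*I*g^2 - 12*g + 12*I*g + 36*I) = (g - 8)/(g^2 - 3*g*(2 + I) + 18*I)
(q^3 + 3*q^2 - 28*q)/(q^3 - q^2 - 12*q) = (q + 7)/(q + 3)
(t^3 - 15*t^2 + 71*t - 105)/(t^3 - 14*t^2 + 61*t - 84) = (t - 5)/(t - 4)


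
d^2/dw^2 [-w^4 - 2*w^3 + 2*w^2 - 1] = -12*w^2 - 12*w + 4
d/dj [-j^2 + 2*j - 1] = 2 - 2*j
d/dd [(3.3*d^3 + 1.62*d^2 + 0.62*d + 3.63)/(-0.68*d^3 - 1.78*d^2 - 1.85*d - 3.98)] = (-4.7724*d^4 - 11.3668*d^3 - 33.8902*d^2 + 0.0275999999999996*d + 4.2479)/(0.4624*d^6 + 2.4208*d^5 + 5.6844*d^4 + 11.9988*d^3 + 17.5913*d^2 + 14.726*d + 15.8404)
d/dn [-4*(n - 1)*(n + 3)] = -8*n - 8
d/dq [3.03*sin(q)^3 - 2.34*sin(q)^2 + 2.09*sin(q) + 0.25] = (9.09*sin(q)^2 - 4.68*sin(q) + 2.09)*cos(q)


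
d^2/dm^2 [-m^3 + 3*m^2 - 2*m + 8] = 6 - 6*m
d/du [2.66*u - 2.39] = 2.66000000000000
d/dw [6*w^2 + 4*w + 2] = 12*w + 4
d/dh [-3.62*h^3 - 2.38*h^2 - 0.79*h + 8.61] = -10.86*h^2 - 4.76*h - 0.79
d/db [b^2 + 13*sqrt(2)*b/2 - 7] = 2*b + 13*sqrt(2)/2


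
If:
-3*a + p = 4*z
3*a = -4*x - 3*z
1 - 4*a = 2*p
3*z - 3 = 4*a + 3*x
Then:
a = -75/266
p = 283/266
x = -39/266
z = 127/266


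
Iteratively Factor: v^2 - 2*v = (v - 2)*(v)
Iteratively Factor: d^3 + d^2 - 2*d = (d + 2)*(d^2 - d) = (d - 1)*(d + 2)*(d)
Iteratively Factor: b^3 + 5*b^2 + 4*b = (b + 4)*(b^2 + b) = (b + 1)*(b + 4)*(b)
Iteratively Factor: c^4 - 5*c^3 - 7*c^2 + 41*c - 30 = (c - 1)*(c^3 - 4*c^2 - 11*c + 30) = (c - 2)*(c - 1)*(c^2 - 2*c - 15) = (c - 2)*(c - 1)*(c + 3)*(c - 5)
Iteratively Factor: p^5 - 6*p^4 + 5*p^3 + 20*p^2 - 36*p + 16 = (p - 4)*(p^4 - 2*p^3 - 3*p^2 + 8*p - 4) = (p - 4)*(p - 1)*(p^3 - p^2 - 4*p + 4) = (p - 4)*(p - 1)*(p + 2)*(p^2 - 3*p + 2) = (p - 4)*(p - 2)*(p - 1)*(p + 2)*(p - 1)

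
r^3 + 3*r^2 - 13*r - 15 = (r - 3)*(r + 1)*(r + 5)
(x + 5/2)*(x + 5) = x^2 + 15*x/2 + 25/2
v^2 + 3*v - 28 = (v - 4)*(v + 7)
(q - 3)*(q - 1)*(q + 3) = q^3 - q^2 - 9*q + 9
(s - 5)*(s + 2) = s^2 - 3*s - 10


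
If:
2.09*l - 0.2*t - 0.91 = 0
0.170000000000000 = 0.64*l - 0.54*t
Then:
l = 0.46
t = 0.23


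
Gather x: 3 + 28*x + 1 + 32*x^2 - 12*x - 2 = 32*x^2 + 16*x + 2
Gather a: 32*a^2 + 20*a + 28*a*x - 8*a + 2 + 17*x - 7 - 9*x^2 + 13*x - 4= 32*a^2 + a*(28*x + 12) - 9*x^2 + 30*x - 9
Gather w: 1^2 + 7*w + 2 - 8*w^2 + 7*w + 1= -8*w^2 + 14*w + 4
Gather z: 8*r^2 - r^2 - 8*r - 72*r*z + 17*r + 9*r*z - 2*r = 7*r^2 - 63*r*z + 7*r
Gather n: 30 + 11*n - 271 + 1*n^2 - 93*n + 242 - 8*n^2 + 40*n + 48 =-7*n^2 - 42*n + 49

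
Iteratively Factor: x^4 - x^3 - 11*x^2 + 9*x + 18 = (x - 2)*(x^3 + x^2 - 9*x - 9) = (x - 2)*(x + 1)*(x^2 - 9) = (x - 2)*(x + 1)*(x + 3)*(x - 3)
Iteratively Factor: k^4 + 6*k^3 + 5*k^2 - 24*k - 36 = (k + 3)*(k^3 + 3*k^2 - 4*k - 12) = (k - 2)*(k + 3)*(k^2 + 5*k + 6) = (k - 2)*(k + 2)*(k + 3)*(k + 3)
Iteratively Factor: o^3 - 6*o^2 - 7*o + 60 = (o - 5)*(o^2 - o - 12) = (o - 5)*(o + 3)*(o - 4)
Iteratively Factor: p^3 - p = (p - 1)*(p^2 + p) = p*(p - 1)*(p + 1)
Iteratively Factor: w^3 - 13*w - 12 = (w + 3)*(w^2 - 3*w - 4) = (w + 1)*(w + 3)*(w - 4)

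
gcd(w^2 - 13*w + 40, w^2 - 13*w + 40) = w^2 - 13*w + 40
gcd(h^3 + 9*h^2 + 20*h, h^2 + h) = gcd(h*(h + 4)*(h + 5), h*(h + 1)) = h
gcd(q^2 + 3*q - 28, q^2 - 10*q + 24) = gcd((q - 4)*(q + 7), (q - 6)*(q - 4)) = q - 4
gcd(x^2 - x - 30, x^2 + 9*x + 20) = x + 5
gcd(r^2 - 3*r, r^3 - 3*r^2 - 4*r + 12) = r - 3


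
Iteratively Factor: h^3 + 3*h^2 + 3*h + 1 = (h + 1)*(h^2 + 2*h + 1) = (h + 1)^2*(h + 1)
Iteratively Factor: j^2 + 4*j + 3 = (j + 3)*(j + 1)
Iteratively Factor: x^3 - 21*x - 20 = (x + 1)*(x^2 - x - 20) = (x + 1)*(x + 4)*(x - 5)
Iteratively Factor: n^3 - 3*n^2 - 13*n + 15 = (n - 5)*(n^2 + 2*n - 3) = (n - 5)*(n + 3)*(n - 1)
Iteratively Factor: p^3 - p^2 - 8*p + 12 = (p - 2)*(p^2 + p - 6) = (p - 2)^2*(p + 3)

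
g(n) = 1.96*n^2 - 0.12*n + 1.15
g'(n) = 3.92*n - 0.12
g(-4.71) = 45.20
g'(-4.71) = -18.58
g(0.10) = 1.16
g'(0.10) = 0.27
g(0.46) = 1.51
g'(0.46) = 1.68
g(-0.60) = 1.93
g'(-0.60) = -2.47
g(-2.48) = 13.50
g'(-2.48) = -9.84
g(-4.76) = 46.13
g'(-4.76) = -18.78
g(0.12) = 1.16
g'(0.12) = 0.35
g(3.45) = 24.06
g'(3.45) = 13.40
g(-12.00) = 284.83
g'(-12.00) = -47.16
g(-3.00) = 19.15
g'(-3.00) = -11.88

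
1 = 1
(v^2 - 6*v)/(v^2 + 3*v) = (v - 6)/(v + 3)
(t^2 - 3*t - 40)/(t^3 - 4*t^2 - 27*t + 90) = (t - 8)/(t^2 - 9*t + 18)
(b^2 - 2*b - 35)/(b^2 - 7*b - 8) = (-b^2 + 2*b + 35)/(-b^2 + 7*b + 8)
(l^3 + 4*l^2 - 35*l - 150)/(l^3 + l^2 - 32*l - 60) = (l + 5)/(l + 2)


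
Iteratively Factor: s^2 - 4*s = (s)*(s - 4)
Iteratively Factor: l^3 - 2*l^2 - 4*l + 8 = (l - 2)*(l^2 - 4) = (l - 2)*(l + 2)*(l - 2)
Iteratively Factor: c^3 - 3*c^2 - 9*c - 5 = (c + 1)*(c^2 - 4*c - 5) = (c - 5)*(c + 1)*(c + 1)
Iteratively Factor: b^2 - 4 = (b - 2)*(b + 2)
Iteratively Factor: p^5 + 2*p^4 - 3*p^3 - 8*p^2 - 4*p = (p)*(p^4 + 2*p^3 - 3*p^2 - 8*p - 4) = p*(p + 2)*(p^3 - 3*p - 2) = p*(p - 2)*(p + 2)*(p^2 + 2*p + 1) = p*(p - 2)*(p + 1)*(p + 2)*(p + 1)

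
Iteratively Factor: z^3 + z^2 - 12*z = (z + 4)*(z^2 - 3*z) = (z - 3)*(z + 4)*(z)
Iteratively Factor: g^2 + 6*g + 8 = (g + 2)*(g + 4)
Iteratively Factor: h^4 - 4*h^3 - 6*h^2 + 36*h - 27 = (h - 3)*(h^3 - h^2 - 9*h + 9) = (h - 3)*(h + 3)*(h^2 - 4*h + 3) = (h - 3)*(h - 1)*(h + 3)*(h - 3)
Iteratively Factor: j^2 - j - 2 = (j + 1)*(j - 2)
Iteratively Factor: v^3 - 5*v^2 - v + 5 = (v + 1)*(v^2 - 6*v + 5) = (v - 1)*(v + 1)*(v - 5)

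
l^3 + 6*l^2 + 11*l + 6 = (l + 1)*(l + 2)*(l + 3)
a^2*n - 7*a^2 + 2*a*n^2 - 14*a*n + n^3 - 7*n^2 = (a + n)^2*(n - 7)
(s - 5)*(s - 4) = s^2 - 9*s + 20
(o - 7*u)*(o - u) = o^2 - 8*o*u + 7*u^2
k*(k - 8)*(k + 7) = k^3 - k^2 - 56*k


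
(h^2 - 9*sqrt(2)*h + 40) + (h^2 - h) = 2*h^2 - 9*sqrt(2)*h - h + 40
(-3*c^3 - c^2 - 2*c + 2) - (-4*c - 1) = -3*c^3 - c^2 + 2*c + 3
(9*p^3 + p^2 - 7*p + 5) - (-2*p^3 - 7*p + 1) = 11*p^3 + p^2 + 4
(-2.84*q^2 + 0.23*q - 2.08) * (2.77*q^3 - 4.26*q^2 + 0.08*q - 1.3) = -7.8668*q^5 + 12.7355*q^4 - 6.9686*q^3 + 12.5712*q^2 - 0.4654*q + 2.704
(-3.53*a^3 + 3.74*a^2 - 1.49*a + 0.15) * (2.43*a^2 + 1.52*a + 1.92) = -8.5779*a^5 + 3.7226*a^4 - 4.7135*a^3 + 5.2805*a^2 - 2.6328*a + 0.288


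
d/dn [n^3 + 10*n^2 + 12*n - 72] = 3*n^2 + 20*n + 12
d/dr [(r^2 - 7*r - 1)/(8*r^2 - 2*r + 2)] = (27*r^2 + 10*r - 8)/(2*(16*r^4 - 8*r^3 + 9*r^2 - 2*r + 1))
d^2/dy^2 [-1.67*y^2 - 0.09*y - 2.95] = -3.34000000000000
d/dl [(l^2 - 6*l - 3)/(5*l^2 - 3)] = 6*(5*l^2 + 4*l + 3)/(25*l^4 - 30*l^2 + 9)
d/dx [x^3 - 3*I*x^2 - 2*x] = 3*x^2 - 6*I*x - 2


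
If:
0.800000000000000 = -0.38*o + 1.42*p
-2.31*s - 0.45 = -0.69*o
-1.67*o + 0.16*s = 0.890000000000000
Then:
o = -0.57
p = 0.41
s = -0.36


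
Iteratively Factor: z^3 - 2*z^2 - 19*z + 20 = (z + 4)*(z^2 - 6*z + 5) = (z - 5)*(z + 4)*(z - 1)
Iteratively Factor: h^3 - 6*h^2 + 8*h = (h - 4)*(h^2 - 2*h) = (h - 4)*(h - 2)*(h)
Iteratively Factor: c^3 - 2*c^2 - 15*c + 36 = (c - 3)*(c^2 + c - 12) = (c - 3)*(c + 4)*(c - 3)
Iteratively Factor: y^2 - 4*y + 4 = (y - 2)*(y - 2)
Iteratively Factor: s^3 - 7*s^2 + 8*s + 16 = (s - 4)*(s^2 - 3*s - 4) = (s - 4)*(s + 1)*(s - 4)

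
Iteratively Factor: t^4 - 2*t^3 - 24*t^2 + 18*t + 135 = (t + 3)*(t^3 - 5*t^2 - 9*t + 45) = (t - 3)*(t + 3)*(t^2 - 2*t - 15) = (t - 5)*(t - 3)*(t + 3)*(t + 3)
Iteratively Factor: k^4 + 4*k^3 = (k)*(k^3 + 4*k^2) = k^2*(k^2 + 4*k) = k^2*(k + 4)*(k)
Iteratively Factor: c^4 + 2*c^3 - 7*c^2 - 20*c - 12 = (c + 2)*(c^3 - 7*c - 6) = (c + 2)^2*(c^2 - 2*c - 3) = (c + 1)*(c + 2)^2*(c - 3)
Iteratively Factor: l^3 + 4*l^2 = (l)*(l^2 + 4*l) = l*(l + 4)*(l)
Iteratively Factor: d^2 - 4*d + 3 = (d - 3)*(d - 1)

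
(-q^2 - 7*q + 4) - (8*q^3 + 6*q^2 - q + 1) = -8*q^3 - 7*q^2 - 6*q + 3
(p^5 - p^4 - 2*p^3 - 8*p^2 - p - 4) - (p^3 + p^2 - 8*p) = p^5 - p^4 - 3*p^3 - 9*p^2 + 7*p - 4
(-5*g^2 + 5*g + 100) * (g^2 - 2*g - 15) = -5*g^4 + 15*g^3 + 165*g^2 - 275*g - 1500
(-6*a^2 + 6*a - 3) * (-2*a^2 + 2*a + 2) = 12*a^4 - 24*a^3 + 6*a^2 + 6*a - 6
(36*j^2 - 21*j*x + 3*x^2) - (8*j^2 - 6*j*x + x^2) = 28*j^2 - 15*j*x + 2*x^2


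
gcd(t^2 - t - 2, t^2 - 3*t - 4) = t + 1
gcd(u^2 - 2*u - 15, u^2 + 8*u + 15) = u + 3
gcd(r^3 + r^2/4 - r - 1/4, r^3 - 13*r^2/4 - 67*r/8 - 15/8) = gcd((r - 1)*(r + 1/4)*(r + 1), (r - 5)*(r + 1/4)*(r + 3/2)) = r + 1/4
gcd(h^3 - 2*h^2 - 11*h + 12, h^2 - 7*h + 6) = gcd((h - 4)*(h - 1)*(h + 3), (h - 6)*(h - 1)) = h - 1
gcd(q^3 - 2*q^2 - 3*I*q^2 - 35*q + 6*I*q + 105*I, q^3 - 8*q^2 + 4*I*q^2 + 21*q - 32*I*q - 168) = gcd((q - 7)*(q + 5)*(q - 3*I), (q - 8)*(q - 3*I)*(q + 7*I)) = q - 3*I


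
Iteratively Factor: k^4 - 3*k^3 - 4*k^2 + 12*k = (k)*(k^3 - 3*k^2 - 4*k + 12) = k*(k - 3)*(k^2 - 4) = k*(k - 3)*(k - 2)*(k + 2)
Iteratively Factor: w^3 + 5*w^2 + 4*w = (w + 1)*(w^2 + 4*w) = w*(w + 1)*(w + 4)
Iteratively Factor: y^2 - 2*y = (y)*(y - 2)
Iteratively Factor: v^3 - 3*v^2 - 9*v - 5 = (v + 1)*(v^2 - 4*v - 5) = (v - 5)*(v + 1)*(v + 1)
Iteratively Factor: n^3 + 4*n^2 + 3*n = (n + 3)*(n^2 + n) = n*(n + 3)*(n + 1)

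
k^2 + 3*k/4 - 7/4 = (k - 1)*(k + 7/4)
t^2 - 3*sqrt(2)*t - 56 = (t - 7*sqrt(2))*(t + 4*sqrt(2))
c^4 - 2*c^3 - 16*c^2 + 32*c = c*(c - 4)*(c - 2)*(c + 4)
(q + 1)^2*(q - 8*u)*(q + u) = q^4 - 7*q^3*u + 2*q^3 - 8*q^2*u^2 - 14*q^2*u + q^2 - 16*q*u^2 - 7*q*u - 8*u^2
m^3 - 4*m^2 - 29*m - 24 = (m - 8)*(m + 1)*(m + 3)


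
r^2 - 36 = (r - 6)*(r + 6)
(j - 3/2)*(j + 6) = j^2 + 9*j/2 - 9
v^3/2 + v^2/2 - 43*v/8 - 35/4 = (v/2 + 1)*(v - 7/2)*(v + 5/2)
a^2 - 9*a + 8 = (a - 8)*(a - 1)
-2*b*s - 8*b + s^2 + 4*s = (-2*b + s)*(s + 4)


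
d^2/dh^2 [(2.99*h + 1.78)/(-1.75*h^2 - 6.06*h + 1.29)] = (-(2.99*h + 1.78)*(3.5*h + 6.06)*(7.0*h + 12.12) + (31.395*h + 42.4688)*(1.75*h^2 + 6.06*h - 1.29))/(1.75*h^2 + 6.06*h - 1.29)^3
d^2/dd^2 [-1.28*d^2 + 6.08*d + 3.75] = -2.56000000000000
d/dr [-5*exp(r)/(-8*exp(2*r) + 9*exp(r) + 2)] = (-40*exp(2*r) - 10)*exp(r)/(64*exp(4*r) - 144*exp(3*r) + 49*exp(2*r) + 36*exp(r) + 4)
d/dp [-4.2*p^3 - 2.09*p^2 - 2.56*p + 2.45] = -12.6*p^2 - 4.18*p - 2.56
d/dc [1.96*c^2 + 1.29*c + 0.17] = 3.92*c + 1.29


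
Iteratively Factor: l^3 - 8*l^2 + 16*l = (l - 4)*(l^2 - 4*l) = l*(l - 4)*(l - 4)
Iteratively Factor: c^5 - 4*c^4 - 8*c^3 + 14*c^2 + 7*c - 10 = (c + 1)*(c^4 - 5*c^3 - 3*c^2 + 17*c - 10) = (c - 5)*(c + 1)*(c^3 - 3*c + 2) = (c - 5)*(c - 1)*(c + 1)*(c^2 + c - 2) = (c - 5)*(c - 1)^2*(c + 1)*(c + 2)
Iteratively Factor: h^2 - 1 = (h + 1)*(h - 1)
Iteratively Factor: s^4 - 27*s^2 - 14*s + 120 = (s + 4)*(s^3 - 4*s^2 - 11*s + 30) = (s - 2)*(s + 4)*(s^2 - 2*s - 15) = (s - 5)*(s - 2)*(s + 4)*(s + 3)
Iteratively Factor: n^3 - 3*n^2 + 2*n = (n)*(n^2 - 3*n + 2) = n*(n - 1)*(n - 2)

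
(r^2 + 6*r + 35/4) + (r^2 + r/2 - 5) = 2*r^2 + 13*r/2 + 15/4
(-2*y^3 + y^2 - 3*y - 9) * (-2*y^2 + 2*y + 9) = 4*y^5 - 6*y^4 - 10*y^3 + 21*y^2 - 45*y - 81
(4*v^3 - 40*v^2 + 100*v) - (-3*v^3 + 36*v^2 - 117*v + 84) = 7*v^3 - 76*v^2 + 217*v - 84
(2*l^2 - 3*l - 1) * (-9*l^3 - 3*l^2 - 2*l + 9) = -18*l^5 + 21*l^4 + 14*l^3 + 27*l^2 - 25*l - 9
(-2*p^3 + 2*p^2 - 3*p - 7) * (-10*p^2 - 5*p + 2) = 20*p^5 - 10*p^4 + 16*p^3 + 89*p^2 + 29*p - 14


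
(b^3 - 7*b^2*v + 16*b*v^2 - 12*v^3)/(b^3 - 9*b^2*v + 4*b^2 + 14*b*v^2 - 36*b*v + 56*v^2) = (-b^2 + 5*b*v - 6*v^2)/(-b^2 + 7*b*v - 4*b + 28*v)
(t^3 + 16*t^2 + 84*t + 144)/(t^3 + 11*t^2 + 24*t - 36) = (t + 4)/(t - 1)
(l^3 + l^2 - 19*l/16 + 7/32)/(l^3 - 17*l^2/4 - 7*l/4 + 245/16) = (8*l^2 - 6*l + 1)/(2*(4*l^2 - 24*l + 35))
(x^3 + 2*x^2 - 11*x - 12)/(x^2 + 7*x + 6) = (x^2 + x - 12)/(x + 6)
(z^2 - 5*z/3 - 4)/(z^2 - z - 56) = (-z^2 + 5*z/3 + 4)/(-z^2 + z + 56)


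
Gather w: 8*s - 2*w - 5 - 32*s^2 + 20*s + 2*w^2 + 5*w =-32*s^2 + 28*s + 2*w^2 + 3*w - 5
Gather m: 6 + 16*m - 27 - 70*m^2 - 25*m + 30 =-70*m^2 - 9*m + 9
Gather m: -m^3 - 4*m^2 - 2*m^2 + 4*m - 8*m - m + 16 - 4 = -m^3 - 6*m^2 - 5*m + 12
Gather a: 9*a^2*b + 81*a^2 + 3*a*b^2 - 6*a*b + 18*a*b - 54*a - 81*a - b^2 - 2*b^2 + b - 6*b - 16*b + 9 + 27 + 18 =a^2*(9*b + 81) + a*(3*b^2 + 12*b - 135) - 3*b^2 - 21*b + 54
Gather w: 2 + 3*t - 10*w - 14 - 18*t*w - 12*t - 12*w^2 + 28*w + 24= -9*t - 12*w^2 + w*(18 - 18*t) + 12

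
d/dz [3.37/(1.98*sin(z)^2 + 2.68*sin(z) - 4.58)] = -(13.3452*sin(z) + 9.0316)*cos(z)/(1.98*sin(z)^2 + 2.68*sin(z) - 4.58)^2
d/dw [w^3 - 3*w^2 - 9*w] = 3*w^2 - 6*w - 9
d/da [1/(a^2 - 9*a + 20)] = (9 - 2*a)/(a^2 - 9*a + 20)^2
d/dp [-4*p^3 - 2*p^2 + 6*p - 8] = -12*p^2 - 4*p + 6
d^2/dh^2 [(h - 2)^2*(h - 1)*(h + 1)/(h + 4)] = 2*(3*h^4 + 28*h^3 + 48*h^2 - 192*h + 28)/(h^3 + 12*h^2 + 48*h + 64)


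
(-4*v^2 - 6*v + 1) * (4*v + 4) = -16*v^3 - 40*v^2 - 20*v + 4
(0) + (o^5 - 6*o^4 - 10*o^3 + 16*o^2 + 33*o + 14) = o^5 - 6*o^4 - 10*o^3 + 16*o^2 + 33*o + 14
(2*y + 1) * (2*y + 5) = 4*y^2 + 12*y + 5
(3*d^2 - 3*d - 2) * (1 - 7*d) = -21*d^3 + 24*d^2 + 11*d - 2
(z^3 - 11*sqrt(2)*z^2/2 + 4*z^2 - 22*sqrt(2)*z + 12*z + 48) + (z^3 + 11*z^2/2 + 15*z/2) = 2*z^3 - 11*sqrt(2)*z^2/2 + 19*z^2/2 - 22*sqrt(2)*z + 39*z/2 + 48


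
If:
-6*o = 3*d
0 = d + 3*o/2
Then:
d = 0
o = 0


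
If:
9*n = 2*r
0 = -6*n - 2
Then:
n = -1/3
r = -3/2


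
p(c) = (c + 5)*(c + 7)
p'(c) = 2*c + 12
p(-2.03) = 14.76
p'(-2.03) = 7.94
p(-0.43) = 30.02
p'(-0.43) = 11.14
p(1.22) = 51.13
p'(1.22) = 14.44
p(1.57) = 56.30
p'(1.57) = 15.14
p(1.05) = 48.70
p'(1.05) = 14.10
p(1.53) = 55.70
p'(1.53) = 15.06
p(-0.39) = 30.47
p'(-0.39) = 11.22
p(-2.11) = 14.13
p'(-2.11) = 7.78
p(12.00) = 323.00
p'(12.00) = 36.00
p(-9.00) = 8.00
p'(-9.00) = -6.00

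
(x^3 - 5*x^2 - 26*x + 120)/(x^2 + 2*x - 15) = (x^2 - 10*x + 24)/(x - 3)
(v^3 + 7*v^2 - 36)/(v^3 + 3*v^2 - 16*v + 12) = (v + 3)/(v - 1)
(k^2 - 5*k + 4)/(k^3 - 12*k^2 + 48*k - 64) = (k - 1)/(k^2 - 8*k + 16)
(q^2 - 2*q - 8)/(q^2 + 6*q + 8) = (q - 4)/(q + 4)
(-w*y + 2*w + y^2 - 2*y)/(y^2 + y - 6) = (-w + y)/(y + 3)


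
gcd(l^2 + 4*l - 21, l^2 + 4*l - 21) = l^2 + 4*l - 21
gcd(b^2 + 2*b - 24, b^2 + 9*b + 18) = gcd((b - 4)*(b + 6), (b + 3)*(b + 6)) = b + 6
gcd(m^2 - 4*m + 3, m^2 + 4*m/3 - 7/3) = m - 1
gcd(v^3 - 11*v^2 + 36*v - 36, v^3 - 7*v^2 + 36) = v^2 - 9*v + 18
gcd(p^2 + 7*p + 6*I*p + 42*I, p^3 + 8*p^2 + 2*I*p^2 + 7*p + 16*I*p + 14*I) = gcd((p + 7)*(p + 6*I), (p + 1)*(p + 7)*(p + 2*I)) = p + 7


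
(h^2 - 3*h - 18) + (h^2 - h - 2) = 2*h^2 - 4*h - 20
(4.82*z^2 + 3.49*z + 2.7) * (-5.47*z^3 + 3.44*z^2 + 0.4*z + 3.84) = -26.3654*z^5 - 2.5095*z^4 - 0.835399999999998*z^3 + 29.1928*z^2 + 14.4816*z + 10.368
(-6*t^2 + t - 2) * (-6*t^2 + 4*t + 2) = 36*t^4 - 30*t^3 + 4*t^2 - 6*t - 4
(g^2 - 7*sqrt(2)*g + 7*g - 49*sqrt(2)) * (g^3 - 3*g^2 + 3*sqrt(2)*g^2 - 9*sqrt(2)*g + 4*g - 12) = g^5 - 4*sqrt(2)*g^4 + 4*g^4 - 59*g^3 - 16*sqrt(2)*g^3 - 152*g^2 + 56*sqrt(2)*g^2 - 112*sqrt(2)*g + 798*g + 588*sqrt(2)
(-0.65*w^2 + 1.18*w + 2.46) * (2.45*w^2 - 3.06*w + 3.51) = -1.5925*w^4 + 4.88*w^3 + 0.1347*w^2 - 3.3858*w + 8.6346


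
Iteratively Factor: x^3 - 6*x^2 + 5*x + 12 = (x - 3)*(x^2 - 3*x - 4) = (x - 3)*(x + 1)*(x - 4)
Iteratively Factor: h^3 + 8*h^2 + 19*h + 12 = (h + 3)*(h^2 + 5*h + 4) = (h + 3)*(h + 4)*(h + 1)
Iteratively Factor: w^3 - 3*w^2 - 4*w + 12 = (w - 2)*(w^2 - w - 6) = (w - 3)*(w - 2)*(w + 2)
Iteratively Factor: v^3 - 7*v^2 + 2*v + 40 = (v - 5)*(v^2 - 2*v - 8) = (v - 5)*(v + 2)*(v - 4)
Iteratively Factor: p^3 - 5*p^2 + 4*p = (p - 4)*(p^2 - p) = p*(p - 4)*(p - 1)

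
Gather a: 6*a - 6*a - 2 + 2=0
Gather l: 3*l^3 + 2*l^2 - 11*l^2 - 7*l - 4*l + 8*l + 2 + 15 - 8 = 3*l^3 - 9*l^2 - 3*l + 9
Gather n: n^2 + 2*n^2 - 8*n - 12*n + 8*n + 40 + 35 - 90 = 3*n^2 - 12*n - 15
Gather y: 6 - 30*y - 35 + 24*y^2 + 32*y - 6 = 24*y^2 + 2*y - 35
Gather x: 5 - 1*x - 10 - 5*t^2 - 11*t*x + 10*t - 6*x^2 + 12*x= -5*t^2 + 10*t - 6*x^2 + x*(11 - 11*t) - 5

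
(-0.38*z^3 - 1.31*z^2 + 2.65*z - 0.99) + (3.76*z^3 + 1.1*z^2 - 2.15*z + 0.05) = 3.38*z^3 - 0.21*z^2 + 0.5*z - 0.94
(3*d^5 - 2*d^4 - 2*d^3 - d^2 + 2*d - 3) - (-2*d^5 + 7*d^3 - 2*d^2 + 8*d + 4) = 5*d^5 - 2*d^4 - 9*d^3 + d^2 - 6*d - 7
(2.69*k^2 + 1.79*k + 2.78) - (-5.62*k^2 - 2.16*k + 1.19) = 8.31*k^2 + 3.95*k + 1.59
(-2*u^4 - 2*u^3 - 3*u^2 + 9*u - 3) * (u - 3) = -2*u^5 + 4*u^4 + 3*u^3 + 18*u^2 - 30*u + 9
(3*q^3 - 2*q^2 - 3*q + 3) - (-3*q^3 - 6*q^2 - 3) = 6*q^3 + 4*q^2 - 3*q + 6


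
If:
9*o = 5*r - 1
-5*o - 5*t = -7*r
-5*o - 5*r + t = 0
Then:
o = -3/52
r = 5/52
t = 5/26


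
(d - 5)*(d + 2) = d^2 - 3*d - 10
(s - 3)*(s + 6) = s^2 + 3*s - 18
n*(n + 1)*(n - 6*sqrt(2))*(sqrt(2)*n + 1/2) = sqrt(2)*n^4 - 23*n^3/2 + sqrt(2)*n^3 - 23*n^2/2 - 3*sqrt(2)*n^2 - 3*sqrt(2)*n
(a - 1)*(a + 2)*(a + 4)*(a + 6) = a^4 + 11*a^3 + 32*a^2 + 4*a - 48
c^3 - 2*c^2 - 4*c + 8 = (c - 2)^2*(c + 2)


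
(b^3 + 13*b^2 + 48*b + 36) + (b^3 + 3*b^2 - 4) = 2*b^3 + 16*b^2 + 48*b + 32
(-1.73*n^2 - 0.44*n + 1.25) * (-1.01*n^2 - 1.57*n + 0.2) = 1.7473*n^4 + 3.1605*n^3 - 0.9177*n^2 - 2.0505*n + 0.25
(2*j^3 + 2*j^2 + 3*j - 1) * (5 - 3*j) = -6*j^4 + 4*j^3 + j^2 + 18*j - 5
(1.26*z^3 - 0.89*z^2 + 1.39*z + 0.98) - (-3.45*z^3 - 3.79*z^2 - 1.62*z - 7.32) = 4.71*z^3 + 2.9*z^2 + 3.01*z + 8.3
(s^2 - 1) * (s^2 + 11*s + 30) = s^4 + 11*s^3 + 29*s^2 - 11*s - 30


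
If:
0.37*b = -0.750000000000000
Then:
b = -2.03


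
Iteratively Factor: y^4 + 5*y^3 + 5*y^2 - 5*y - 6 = (y + 1)*(y^3 + 4*y^2 + y - 6) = (y - 1)*(y + 1)*(y^2 + 5*y + 6) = (y - 1)*(y + 1)*(y + 2)*(y + 3)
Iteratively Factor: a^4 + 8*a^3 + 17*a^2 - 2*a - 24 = (a + 4)*(a^3 + 4*a^2 + a - 6) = (a + 2)*(a + 4)*(a^2 + 2*a - 3) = (a + 2)*(a + 3)*(a + 4)*(a - 1)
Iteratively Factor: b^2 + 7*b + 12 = (b + 3)*(b + 4)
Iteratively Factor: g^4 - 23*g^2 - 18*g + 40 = (g + 2)*(g^3 - 2*g^2 - 19*g + 20) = (g - 5)*(g + 2)*(g^2 + 3*g - 4) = (g - 5)*(g + 2)*(g + 4)*(g - 1)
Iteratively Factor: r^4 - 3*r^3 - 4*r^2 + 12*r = (r)*(r^3 - 3*r^2 - 4*r + 12) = r*(r - 2)*(r^2 - r - 6) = r*(r - 3)*(r - 2)*(r + 2)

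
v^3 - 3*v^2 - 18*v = v*(v - 6)*(v + 3)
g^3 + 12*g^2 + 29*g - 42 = (g - 1)*(g + 6)*(g + 7)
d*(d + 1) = d^2 + d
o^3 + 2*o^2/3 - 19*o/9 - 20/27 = (o - 4/3)*(o + 1/3)*(o + 5/3)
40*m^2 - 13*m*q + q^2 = (-8*m + q)*(-5*m + q)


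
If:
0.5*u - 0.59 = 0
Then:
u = 1.18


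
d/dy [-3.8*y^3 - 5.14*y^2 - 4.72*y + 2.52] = -11.4*y^2 - 10.28*y - 4.72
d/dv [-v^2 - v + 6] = -2*v - 1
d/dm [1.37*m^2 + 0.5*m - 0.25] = 2.74*m + 0.5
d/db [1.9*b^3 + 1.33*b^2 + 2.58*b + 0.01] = 5.7*b^2 + 2.66*b + 2.58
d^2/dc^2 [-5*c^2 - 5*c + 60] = -10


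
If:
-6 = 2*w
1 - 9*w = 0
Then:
No Solution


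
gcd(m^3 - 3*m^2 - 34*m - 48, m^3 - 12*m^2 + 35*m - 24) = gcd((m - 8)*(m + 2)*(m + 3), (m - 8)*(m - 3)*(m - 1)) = m - 8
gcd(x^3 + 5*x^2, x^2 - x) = x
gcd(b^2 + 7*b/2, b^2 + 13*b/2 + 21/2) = b + 7/2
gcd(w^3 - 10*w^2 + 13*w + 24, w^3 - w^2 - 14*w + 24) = w - 3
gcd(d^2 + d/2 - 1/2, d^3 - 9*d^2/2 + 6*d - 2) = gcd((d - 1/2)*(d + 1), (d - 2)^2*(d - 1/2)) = d - 1/2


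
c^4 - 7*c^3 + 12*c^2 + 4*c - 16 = (c - 4)*(c - 2)^2*(c + 1)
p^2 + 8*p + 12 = (p + 2)*(p + 6)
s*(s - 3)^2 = s^3 - 6*s^2 + 9*s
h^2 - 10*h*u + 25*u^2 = (h - 5*u)^2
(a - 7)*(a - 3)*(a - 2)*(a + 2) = a^4 - 10*a^3 + 17*a^2 + 40*a - 84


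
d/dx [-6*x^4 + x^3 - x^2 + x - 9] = -24*x^3 + 3*x^2 - 2*x + 1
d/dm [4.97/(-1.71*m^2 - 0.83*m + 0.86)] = (16.9974*m + 4.1251)/(1.71*m^2 + 0.83*m - 0.86)^2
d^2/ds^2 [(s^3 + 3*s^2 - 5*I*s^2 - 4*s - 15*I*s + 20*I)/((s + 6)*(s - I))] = (s^3*(36 + 24*I) + s^2*(144 + 12*I) + s*(444 + 576*I) + 1056 + 1292*I)/(s^6 + s^5*(18 - 3*I) + s^4*(105 - 54*I) + s^3*(162 - 323*I) + s^2*(-324 - 630*I) + s*(-648 + 108*I) + 216*I)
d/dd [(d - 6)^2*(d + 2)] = (d - 6)*(3*d - 2)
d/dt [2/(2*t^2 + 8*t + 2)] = 2*(-t - 2)/(t^2 + 4*t + 1)^2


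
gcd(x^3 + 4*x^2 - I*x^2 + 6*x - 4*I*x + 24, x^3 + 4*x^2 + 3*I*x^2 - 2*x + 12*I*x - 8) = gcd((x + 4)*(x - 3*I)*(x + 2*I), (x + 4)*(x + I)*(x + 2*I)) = x^2 + x*(4 + 2*I) + 8*I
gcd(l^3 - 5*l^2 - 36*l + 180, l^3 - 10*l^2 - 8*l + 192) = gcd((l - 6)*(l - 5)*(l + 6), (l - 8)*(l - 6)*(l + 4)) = l - 6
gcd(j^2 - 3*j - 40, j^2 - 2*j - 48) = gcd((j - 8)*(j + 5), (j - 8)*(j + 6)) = j - 8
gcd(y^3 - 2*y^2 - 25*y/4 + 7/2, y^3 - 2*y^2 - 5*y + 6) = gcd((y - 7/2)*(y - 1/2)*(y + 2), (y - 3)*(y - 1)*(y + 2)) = y + 2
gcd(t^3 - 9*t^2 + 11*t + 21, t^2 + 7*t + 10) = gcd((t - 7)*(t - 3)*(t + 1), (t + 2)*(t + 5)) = 1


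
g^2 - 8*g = g*(g - 8)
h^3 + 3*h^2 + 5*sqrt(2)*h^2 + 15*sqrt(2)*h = h*(h + 3)*(h + 5*sqrt(2))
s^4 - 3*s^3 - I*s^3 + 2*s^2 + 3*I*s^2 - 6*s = s*(s - 3)*(s - 2*I)*(s + I)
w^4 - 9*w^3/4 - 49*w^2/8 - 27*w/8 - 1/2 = (w - 4)*(w + 1/4)*(w + 1/2)*(w + 1)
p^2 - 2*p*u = p*(p - 2*u)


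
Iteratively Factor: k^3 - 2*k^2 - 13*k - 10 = (k + 2)*(k^2 - 4*k - 5) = (k - 5)*(k + 2)*(k + 1)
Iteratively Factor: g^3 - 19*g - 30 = (g + 2)*(g^2 - 2*g - 15) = (g + 2)*(g + 3)*(g - 5)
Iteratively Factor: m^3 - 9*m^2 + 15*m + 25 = (m - 5)*(m^2 - 4*m - 5) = (m - 5)^2*(m + 1)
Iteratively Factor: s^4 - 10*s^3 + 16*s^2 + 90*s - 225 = (s - 3)*(s^3 - 7*s^2 - 5*s + 75) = (s - 5)*(s - 3)*(s^2 - 2*s - 15) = (s - 5)^2*(s - 3)*(s + 3)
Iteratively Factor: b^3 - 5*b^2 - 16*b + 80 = (b - 5)*(b^2 - 16) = (b - 5)*(b + 4)*(b - 4)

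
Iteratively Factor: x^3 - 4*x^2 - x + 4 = (x - 4)*(x^2 - 1) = (x - 4)*(x + 1)*(x - 1)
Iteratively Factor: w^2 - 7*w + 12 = (w - 3)*(w - 4)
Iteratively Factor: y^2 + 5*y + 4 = (y + 4)*(y + 1)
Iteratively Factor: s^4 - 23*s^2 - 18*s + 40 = (s + 4)*(s^3 - 4*s^2 - 7*s + 10) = (s - 1)*(s + 4)*(s^2 - 3*s - 10) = (s - 1)*(s + 2)*(s + 4)*(s - 5)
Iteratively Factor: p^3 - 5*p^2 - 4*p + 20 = (p - 5)*(p^2 - 4) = (p - 5)*(p + 2)*(p - 2)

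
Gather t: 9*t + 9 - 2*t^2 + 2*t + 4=-2*t^2 + 11*t + 13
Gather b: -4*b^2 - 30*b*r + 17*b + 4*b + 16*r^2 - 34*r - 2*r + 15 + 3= -4*b^2 + b*(21 - 30*r) + 16*r^2 - 36*r + 18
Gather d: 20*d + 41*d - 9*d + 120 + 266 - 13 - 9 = 52*d + 364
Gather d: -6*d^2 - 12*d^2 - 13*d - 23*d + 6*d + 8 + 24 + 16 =-18*d^2 - 30*d + 48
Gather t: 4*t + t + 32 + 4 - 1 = 5*t + 35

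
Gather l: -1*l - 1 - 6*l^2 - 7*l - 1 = -6*l^2 - 8*l - 2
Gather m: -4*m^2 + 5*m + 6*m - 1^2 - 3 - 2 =-4*m^2 + 11*m - 6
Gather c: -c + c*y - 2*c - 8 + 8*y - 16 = c*(y - 3) + 8*y - 24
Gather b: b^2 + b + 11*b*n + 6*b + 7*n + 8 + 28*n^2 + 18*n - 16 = b^2 + b*(11*n + 7) + 28*n^2 + 25*n - 8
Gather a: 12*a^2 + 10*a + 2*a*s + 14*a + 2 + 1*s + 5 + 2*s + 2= 12*a^2 + a*(2*s + 24) + 3*s + 9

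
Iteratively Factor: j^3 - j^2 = (j - 1)*(j^2) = j*(j - 1)*(j)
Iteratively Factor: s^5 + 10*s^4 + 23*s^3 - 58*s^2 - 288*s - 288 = (s + 4)*(s^4 + 6*s^3 - s^2 - 54*s - 72) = (s - 3)*(s + 4)*(s^3 + 9*s^2 + 26*s + 24) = (s - 3)*(s + 3)*(s + 4)*(s^2 + 6*s + 8) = (s - 3)*(s + 2)*(s + 3)*(s + 4)*(s + 4)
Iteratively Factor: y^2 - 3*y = (y)*(y - 3)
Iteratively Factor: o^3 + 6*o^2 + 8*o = (o)*(o^2 + 6*o + 8) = o*(o + 2)*(o + 4)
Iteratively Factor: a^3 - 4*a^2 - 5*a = (a + 1)*(a^2 - 5*a) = (a - 5)*(a + 1)*(a)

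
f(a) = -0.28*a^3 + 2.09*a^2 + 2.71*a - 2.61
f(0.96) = 1.67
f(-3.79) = 32.38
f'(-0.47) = 0.56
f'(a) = -0.84*a^2 + 4.18*a + 2.71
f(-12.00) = 749.67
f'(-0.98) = -2.19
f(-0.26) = -3.17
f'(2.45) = 7.91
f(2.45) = 12.46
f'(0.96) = 5.95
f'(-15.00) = -248.99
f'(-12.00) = -168.41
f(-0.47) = -3.39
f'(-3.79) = -25.20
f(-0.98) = -3.00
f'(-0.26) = 1.57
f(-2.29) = 5.51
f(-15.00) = 1371.99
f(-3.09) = 17.23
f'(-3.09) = -18.23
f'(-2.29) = -11.27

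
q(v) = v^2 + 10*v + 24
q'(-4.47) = 1.06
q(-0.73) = 17.23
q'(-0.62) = 8.76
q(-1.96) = 8.24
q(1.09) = 36.09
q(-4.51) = -0.76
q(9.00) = 195.00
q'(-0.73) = 8.54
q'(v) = 2*v + 10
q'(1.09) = 12.18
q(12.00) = 288.00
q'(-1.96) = 6.08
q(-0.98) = 15.16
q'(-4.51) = 0.98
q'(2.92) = 15.84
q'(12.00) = 34.00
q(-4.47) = -0.72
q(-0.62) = 18.18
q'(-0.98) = 8.04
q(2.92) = 61.73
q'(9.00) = 28.00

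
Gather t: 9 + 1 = 10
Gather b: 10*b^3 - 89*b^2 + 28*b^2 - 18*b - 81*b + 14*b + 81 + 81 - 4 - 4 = 10*b^3 - 61*b^2 - 85*b + 154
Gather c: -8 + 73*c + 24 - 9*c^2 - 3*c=-9*c^2 + 70*c + 16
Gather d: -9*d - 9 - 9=-9*d - 18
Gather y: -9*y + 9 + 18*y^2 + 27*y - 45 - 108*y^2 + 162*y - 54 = -90*y^2 + 180*y - 90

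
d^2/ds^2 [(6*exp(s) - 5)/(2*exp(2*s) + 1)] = (24*exp(4*s) - 80*exp(3*s) - 72*exp(2*s) + 40*exp(s) + 6)*exp(s)/(8*exp(6*s) + 12*exp(4*s) + 6*exp(2*s) + 1)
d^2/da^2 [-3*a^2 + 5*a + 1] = -6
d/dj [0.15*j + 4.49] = 0.150000000000000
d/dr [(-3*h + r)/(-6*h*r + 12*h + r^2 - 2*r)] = (-6*h*r + 12*h + r^2 - 2*r - 2*(3*h - r)*(3*h - r + 1))/(6*h*r - 12*h - r^2 + 2*r)^2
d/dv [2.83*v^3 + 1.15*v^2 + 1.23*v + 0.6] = 8.49*v^2 + 2.3*v + 1.23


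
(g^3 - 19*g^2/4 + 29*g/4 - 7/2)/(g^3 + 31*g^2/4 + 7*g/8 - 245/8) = 2*(g^2 - 3*g + 2)/(2*g^2 + 19*g + 35)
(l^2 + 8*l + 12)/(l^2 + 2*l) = (l + 6)/l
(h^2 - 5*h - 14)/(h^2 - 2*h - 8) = (h - 7)/(h - 4)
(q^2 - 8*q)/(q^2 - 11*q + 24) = q/(q - 3)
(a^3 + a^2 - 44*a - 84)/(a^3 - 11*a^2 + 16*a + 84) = (a + 6)/(a - 6)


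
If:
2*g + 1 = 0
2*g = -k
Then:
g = -1/2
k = 1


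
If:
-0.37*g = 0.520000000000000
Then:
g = -1.41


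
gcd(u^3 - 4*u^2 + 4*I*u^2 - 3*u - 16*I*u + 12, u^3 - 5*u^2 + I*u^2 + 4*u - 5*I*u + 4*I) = u^2 + u*(-4 + I) - 4*I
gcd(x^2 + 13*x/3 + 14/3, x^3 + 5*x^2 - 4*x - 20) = x + 2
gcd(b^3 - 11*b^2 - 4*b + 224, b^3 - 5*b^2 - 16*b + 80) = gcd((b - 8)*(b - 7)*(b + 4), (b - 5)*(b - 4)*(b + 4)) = b + 4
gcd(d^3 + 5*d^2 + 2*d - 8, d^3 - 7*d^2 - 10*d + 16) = d^2 + d - 2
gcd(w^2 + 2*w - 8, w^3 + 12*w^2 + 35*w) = 1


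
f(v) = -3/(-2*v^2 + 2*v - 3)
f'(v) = -3*(4*v - 2)/(-2*v^2 + 2*v - 3)^2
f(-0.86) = 0.48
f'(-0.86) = 0.42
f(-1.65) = 0.26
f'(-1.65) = 0.19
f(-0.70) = 0.56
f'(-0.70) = 0.50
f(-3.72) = 0.08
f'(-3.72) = 0.03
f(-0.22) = 0.85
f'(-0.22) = 0.69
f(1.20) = 0.86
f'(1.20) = -0.69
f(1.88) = 0.48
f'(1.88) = -0.42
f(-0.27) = 0.81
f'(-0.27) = 0.68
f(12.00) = 0.01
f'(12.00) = 0.00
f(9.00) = 0.02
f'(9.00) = 0.00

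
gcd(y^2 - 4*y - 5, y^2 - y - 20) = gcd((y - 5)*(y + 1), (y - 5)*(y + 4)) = y - 5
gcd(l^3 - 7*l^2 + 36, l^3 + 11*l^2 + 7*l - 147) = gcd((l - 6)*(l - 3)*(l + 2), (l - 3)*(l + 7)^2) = l - 3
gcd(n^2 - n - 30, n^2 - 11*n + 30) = n - 6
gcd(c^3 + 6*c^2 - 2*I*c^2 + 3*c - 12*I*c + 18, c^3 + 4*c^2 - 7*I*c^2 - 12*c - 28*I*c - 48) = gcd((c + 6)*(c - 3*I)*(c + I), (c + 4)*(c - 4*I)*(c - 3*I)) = c - 3*I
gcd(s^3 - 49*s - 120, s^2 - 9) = s + 3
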